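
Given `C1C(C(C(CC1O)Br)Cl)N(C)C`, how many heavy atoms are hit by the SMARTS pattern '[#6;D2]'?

2

The query [#6;D2] means: any carbon bonded to exactly two heavy atoms.
Check the 12 heavy atoms by environment: 2× C (D2) → match; 4× C (D3) → no; 1× Br (D1) → no; 1× Cl (D1) → no; 1× N (D3) → no; 2× C (D1) → no; 1× O (D1) → no.
That gives 2 matching atoms.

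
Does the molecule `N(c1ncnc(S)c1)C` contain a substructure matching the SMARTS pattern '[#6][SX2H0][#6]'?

No

The pattern [#6][SX2H0][#6] describes an aliphatic sulfur bridging two carbons with no H on the sulfur — a thioether.
The closest candidate here is a thiol (-SH), but the sulfur has H1, not H0 bridging two carbons. No other fragment satisfies the full query, so there is no match.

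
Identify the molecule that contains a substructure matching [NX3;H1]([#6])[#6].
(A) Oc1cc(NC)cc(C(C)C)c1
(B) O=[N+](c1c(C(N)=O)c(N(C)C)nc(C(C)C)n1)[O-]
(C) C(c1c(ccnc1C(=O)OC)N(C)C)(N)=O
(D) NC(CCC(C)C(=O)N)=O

A

[NX3;H1]([#6])[#6] describes a trivalent nitrogen with one H, bonded to two carbons (a secondary amine).
(A) contains an N-methylamino group (-NHCH3), which satisfies every atom and bond constraint.
(B) has a primary amide (-C(=O)NH2) but the -C(=O)NH2 nitrogen has H2, not H1.
(C) has a dimethylamino group (-N(CH3)2) but the nitrogen has H0, not H1.
(D) has a primary amide (-C(=O)NH2) but the -C(=O)NH2 nitrogen has H2, not H1.
So the answer is (A).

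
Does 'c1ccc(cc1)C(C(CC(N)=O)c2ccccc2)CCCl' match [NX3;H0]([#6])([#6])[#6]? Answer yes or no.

No

The pattern [NX3;H0]([#6])([#6])[#6] describes a trivalent nitrogen with no H, bonded to three carbons — a tertiary amine.
The closest candidate here is a primary amide (-C(=O)NH2), but the amide nitrogen has H2 and only one carbon neighbour. No other fragment satisfies the full query, so there is no match.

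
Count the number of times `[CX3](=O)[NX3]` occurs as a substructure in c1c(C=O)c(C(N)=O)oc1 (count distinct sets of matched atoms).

1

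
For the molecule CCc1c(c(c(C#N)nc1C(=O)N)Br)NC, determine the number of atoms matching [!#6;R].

1

The query [!#6;R] means: non-carbon atom that is part of a ring.
Check the 16 heavy atoms by environment: 1× n (aromatic, in 6-ring) → match; 5× c (aromatic, in 6-ring) → no; 5× C (acyclic) → no; 3× N (acyclic) → no; 1× O (acyclic) → no; 1× Br (acyclic) → no.
That gives 1 matching atom.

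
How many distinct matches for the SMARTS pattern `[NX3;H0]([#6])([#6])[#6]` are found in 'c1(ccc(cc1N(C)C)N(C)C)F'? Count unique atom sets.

[NX3;H0]([#6])([#6])[#6] is the SMARTS for a tertiary amine: a trivalent nitrogen with no H, bonded to three carbons.
The molecule carries 2 separate instances of a dimethylamino group (-N(CH3)2) meeting every constraint; each maps to a distinct set of atoms, giving 2 matches.

2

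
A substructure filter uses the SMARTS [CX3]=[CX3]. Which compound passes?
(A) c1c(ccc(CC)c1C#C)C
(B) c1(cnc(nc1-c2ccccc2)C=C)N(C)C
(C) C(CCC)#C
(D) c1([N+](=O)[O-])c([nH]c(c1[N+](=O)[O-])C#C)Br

B

[CX3]=[CX3] describes a non-aromatic C=C double bond between two sp2 carbons (an alkene).
(A) has an ethynyl group (-C#CH) but the C-C bond is a triple bond, not a double bond.
(B) contains a vinyl group (-CH=CH2), which satisfies every atom and bond constraint.
(C) has an ethynyl group (-C#CH) but the C-C bond is a triple bond, not a double bond.
(D) has an ethynyl group (-C#CH) but the C-C bond is a triple bond, not a double bond.
So the answer is (B).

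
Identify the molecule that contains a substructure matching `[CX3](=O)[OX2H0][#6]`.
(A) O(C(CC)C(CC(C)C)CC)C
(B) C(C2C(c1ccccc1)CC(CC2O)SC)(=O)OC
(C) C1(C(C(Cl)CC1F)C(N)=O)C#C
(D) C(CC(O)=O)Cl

B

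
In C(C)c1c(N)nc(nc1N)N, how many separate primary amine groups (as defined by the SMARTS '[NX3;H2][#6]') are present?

[NX3;H2][#6] is the SMARTS for a primary amine: a trivalent nitrogen with two H attached to carbon.
The molecule carries 3 separate instances of a primary amino group (-NH2) meeting every constraint; each maps to a distinct set of atoms, giving 3 matches.

3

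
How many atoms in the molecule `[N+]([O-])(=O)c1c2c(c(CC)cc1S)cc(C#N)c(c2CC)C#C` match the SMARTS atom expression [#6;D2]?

6

The query [#6;D2] means: any carbon bonded to exactly two heavy atoms.
Check the 22 heavy atoms by environment: 8× c (aromatic, D3) → no; 2× c (aromatic, D2) → match; 1× S (D1) → no; 4× C (D2) → match; 1× N (D1) → no; 1× N (charge +1, D3) → no; 1× O (charge -1, D1) → no; 1× O (D1) → no; 3× C (D1) → no.
Summing the matching environments: 2 + 4 = 6 matching atoms.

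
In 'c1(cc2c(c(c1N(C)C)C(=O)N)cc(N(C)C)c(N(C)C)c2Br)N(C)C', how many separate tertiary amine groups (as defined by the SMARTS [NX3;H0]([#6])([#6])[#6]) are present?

4

[NX3;H0]([#6])([#6])[#6] is the SMARTS for a tertiary amine: a trivalent nitrogen with no H, bonded to three carbons.
The molecule carries 4 separate instances of a dimethylamino group (-N(CH3)2) meeting every constraint; each maps to a distinct set of atoms, giving 4 matches.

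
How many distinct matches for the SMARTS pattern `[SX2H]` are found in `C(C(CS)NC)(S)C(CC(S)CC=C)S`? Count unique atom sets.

4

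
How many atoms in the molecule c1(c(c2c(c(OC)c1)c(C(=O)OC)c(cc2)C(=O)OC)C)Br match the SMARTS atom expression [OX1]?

The query [OX1] means: aliphatic oxygen with one total connection — typically a carbonyl =O or an oxide.
Check the 22 heavy atoms by environment: 10× c (aromatic, X3) → no; 1× Br (X1) → no; 2× C (X3) → no; 2× O (X1) → match; 3× O (X2) → no; 4× C (X4) → no.
That gives 2 matching atoms.

2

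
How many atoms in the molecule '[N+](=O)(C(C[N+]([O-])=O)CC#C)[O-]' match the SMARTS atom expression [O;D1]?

4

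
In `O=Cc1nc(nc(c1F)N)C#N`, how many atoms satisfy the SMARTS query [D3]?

The query [D3] means: atom with exactly three heavy-atom neighbours.
Check the 12 heavy atoms by environment: 2× n (aromatic, D2) → no; 4× c (aromatic, D3) → match; 1× F (D1) → no; 2× N (D1) → no; 2× C (D2) → no; 1× O (D1) → no.
That gives 4 matching atoms.

4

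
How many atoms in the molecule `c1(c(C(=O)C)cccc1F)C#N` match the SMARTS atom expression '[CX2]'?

The query [CX2] means: C with X2: aliphatic carbon with exactly 2 total connections.
Check the 12 heavy atoms by environment: 6× c (aromatic, X3) → no; 1× C (X2) → match; 1× N (X1) → no; 1× C (X3) → no; 1× O (X1) → no; 1× C (X4) → no; 1× F (X1) → no.
That gives 1 matching atom.

1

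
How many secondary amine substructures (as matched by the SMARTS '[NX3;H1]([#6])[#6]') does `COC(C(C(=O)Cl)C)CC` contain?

0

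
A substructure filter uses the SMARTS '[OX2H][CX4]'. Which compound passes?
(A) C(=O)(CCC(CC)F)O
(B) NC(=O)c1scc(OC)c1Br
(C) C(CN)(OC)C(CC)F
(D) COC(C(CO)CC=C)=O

D

[OX2H][CX4] describes a hydroxyl oxygen bound to an sp3 (X4) carbon (an aliphatic alcohol).
(A) has a carboxylic acid group (-C(=O)OH) but the -OH is on a CX3 carbonyl carbon, not a CX4 carbon.
(B) has a methoxy ether (-OCH3) but the oxygen has H0 (ether), not H1.
(C) has a methoxy ether (-OCH3) but the oxygen has H0 (ether), not H1.
(D) contains a hydroxyl group (-OH), which satisfies every atom and bond constraint.
So the answer is (D).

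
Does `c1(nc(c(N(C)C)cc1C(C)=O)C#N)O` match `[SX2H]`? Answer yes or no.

The pattern [SX2H] describes an aliphatic sulfur with two connections, one being H — a thiol.
The closest candidate here is a hydroxyl group (-OH), but it is an -OH, not an -SH. No other fragment satisfies the full query, so there is no match.

No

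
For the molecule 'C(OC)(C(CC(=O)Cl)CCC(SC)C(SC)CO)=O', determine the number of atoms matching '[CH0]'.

2

The query [CH0] means: aliphatic carbon with no attached hydrogen.
Check the 19 heavy atoms by environment: 4× C (H2) → no; 3× C (H1) → no; 1× O (H1) → no; 2× S (H0) → no; 3× C (H3) → no; 2× C (H0) → match; 3× O (H0) → no; 1× Cl (H0) → no.
That gives 2 matching atoms.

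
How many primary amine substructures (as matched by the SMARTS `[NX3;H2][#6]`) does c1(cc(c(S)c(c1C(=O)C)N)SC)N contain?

2

[NX3;H2][#6] is the SMARTS for a primary amine: a trivalent nitrogen with two H attached to carbon.
The molecule carries 2 separate instances of a primary amino group (-NH2) meeting every constraint; each maps to a distinct set of atoms, giving 2 matches.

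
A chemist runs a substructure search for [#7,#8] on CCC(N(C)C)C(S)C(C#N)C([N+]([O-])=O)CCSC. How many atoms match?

5

The query [#7,#8] means: nitrogen or oxygen (comma = OR).
Check the 19 heavy atoms by environment: 12× C → no; 2× S → no; 2× N → match; 1× N (charge +1) → match; 1× O (charge -1) → match; 1× O → match.
Summing the matching environments: 2 + 1 + 1 + 1 = 5 matching atoms.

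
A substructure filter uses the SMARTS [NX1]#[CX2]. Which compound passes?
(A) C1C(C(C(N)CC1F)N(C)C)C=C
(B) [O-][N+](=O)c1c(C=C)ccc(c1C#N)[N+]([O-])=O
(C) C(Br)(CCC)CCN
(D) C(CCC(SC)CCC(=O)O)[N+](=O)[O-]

B

[NX1]#[CX2] describes a nitrogen triple-bonded to a two-connected carbon (a nitrile).
(A) has a primary amino group (-NH2) but the nitrogen is NX3 (three connections), not NX1 triple-bonded.
(B) contains a nitrile (-C#N), which satisfies every atom and bond constraint.
(C) has a primary amino group (-NH2) but the nitrogen is NX3 (three connections), not NX1 triple-bonded.
(D) has a nitro group (-[N+](=O)[O-]) but there is no C#N triple bond.
So the answer is (B).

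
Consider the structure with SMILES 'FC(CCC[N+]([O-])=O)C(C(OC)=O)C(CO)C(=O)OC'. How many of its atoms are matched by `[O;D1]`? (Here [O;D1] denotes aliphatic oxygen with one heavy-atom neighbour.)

5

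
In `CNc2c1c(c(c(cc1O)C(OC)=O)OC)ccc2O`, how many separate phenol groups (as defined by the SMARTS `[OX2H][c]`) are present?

2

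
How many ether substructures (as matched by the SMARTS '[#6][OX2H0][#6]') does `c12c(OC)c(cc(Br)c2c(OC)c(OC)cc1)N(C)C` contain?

[#6][OX2H0][#6] is the SMARTS for an ether: an aliphatic oxygen bridging two carbons with no H on the oxygen.
The molecule carries 3 separate instances of a methoxy ether (-OCH3) meeting every constraint; each maps to a distinct set of atoms, giving 3 matches.

3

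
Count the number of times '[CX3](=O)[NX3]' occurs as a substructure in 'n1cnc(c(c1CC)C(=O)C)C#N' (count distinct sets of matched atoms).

0

[CX3](=O)[NX3] is the SMARTS for an amide: a carbonyl carbon bonded to a trivalent nitrogen.
The molecule has a nitrile (-C#N), but the nitrile N is NX1 (triple-bonded), not NX3; nothing else fits, so there are 0 matches.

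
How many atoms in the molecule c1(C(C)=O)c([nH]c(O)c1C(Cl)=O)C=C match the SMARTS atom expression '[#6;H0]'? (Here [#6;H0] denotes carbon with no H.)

6

Check the 14 heavy atoms by environment: 1× n (aromatic, H1) → no; 4× c (aromatic, H0) → match; 2× C (H0) → match; 2× O (H0) → no; 1× Cl (H0) → no; 1× O (H1) → no; 1× C (H3) → no; 1× C (H1) → no; 1× C (H2) → no.
Summing the matching environments: 4 + 2 = 6 matching atoms.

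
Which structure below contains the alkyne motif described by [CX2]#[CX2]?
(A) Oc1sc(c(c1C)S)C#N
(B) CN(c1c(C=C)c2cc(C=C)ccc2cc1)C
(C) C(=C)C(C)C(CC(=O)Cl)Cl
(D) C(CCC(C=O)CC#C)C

[CX2]#[CX2] describes a carbon-carbon triple bond (an alkyne).
(A) has a nitrile (-C#N) but the triple bond is C#N, not C#C.
(B) has a vinyl group (-CH=CH2) but the C=C is a double bond; both carbons are CX3, not CX2.
(C) has a vinyl group (-CH=CH2) but the C=C is a double bond; both carbons are CX3, not CX2.
(D) contains an ethynyl group (-C#CH), which satisfies every atom and bond constraint.
So the answer is (D).

D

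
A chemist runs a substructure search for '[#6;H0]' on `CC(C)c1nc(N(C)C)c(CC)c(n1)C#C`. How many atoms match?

5

Check the 16 heavy atoms by environment: 2× n (aromatic, H0) → no; 4× c (aromatic, H0) → match; 2× C (H1) → no; 5× C (H3) → no; 1× C (H0) → match; 1× C (H2) → no; 1× N (H0) → no.
Summing the matching environments: 4 + 1 = 5 matching atoms.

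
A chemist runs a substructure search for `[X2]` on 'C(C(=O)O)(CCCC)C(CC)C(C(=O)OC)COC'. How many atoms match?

The query [X2] means: any atom with exactly two total connections (bonds + H).
Check the 19 heavy atoms by environment: 12× C (X4) → no; 3× O (X2) → match; 2× C (X3) → no; 2× O (X1) → no.
That gives 3 matching atoms.

3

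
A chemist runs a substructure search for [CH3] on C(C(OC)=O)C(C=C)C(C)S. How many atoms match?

2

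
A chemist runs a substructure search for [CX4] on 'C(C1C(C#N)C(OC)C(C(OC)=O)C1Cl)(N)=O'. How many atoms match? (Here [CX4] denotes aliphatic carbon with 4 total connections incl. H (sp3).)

The query [CX4] means: C with X4: aliphatic carbon with exactly 4 total connections (bonds + H).
Check the 17 heavy atoms by environment: 7× C (X4) → match; 1× Cl (X1) → no; 2× C (X3) → no; 2× O (X1) → no; 2× O (X2) → no; 1× N (X3) → no; 1× C (X2) → no; 1× N (X1) → no.
That gives 7 matching atoms.

7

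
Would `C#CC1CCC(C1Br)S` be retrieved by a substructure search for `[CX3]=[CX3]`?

No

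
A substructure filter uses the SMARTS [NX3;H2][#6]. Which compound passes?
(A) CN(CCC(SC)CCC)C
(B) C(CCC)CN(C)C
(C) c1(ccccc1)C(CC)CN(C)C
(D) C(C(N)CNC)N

D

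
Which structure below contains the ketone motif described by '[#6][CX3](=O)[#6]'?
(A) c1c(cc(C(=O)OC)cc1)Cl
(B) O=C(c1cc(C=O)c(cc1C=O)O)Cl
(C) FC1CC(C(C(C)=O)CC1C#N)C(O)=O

C

[#6][CX3](=O)[#6] describes a carbonyl carbon (no H) flanked by two carbons (a ketone).
(A) has a methyl-ester group (-C(=O)OCH3) but one neighbour of the carbonyl carbon is O, not C.
(B) has an aldehyde (-CHO) but the carbonyl carbon has H1, so it is not flanked by two carbons.
(C) contains an acetyl/ketone group (-C(=O)CH3), which satisfies every atom and bond constraint.
So the answer is (C).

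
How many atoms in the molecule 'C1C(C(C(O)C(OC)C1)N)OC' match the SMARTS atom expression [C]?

8

The query [C] means: uppercase C matches aliphatic (non-aromatic) carbon only.
Check the 12 heavy atoms by environment: 8× C → match; 1× N → no; 3× O → no.
That gives 8 matching atoms.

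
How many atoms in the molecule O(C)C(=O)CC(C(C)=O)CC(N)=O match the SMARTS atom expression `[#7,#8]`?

5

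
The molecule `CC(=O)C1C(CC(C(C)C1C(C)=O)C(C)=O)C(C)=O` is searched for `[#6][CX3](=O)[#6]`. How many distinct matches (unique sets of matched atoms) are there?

4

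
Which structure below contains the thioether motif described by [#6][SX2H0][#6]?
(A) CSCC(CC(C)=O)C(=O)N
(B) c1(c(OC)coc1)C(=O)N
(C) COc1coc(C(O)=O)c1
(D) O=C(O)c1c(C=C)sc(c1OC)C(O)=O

A

[#6][SX2H0][#6] describes an aliphatic sulfur bridging two carbons with no H on the sulfur (a thioether).
(A) contains a methylthio ether (-SCH3), which satisfies every atom and bond constraint.
(B) has a methoxy ether (-OCH3) but the bridging atom is O, not S.
(C) has a methoxy ether (-OCH3) but the bridging atom is O, not S.
(D) has a methoxy ether (-OCH3) but the bridging atom is O, not S.
So the answer is (A).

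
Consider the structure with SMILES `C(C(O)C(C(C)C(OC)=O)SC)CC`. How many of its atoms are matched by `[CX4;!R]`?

Check the 14 heavy atoms by environment: 9× C (X4, acyclic) → match; 2× O (X2, acyclic) → no; 1× C (X3, acyclic) → no; 1× O (X1, acyclic) → no; 1× S (X2, acyclic) → no.
That gives 9 matching atoms.

9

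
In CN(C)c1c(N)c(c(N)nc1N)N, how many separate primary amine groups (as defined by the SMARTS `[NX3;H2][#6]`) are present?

[NX3;H2][#6] is the SMARTS for a primary amine: a trivalent nitrogen with two H attached to carbon.
The molecule carries 4 separate instances of a primary amino group (-NH2) meeting every constraint; each maps to a distinct set of atoms, giving 4 matches.

4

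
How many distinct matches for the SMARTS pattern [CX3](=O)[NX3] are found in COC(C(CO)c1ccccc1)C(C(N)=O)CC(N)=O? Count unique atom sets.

2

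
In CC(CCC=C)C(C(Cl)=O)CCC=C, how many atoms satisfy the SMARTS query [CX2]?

The query [CX2] means: C with X2: aliphatic carbon with exactly 2 total connections.
Check the 14 heavy atoms by environment: 7× C (X4) → no; 5× C (X3) → no; 1× O (X1) → no; 1× Cl (X1) → no.
No environment satisfies the query, so 0 matching atoms.

0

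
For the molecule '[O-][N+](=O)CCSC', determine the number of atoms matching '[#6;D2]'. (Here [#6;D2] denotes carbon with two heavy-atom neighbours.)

The query [#6;D2] means: any carbon bonded to exactly two heavy atoms.
Check the 7 heavy atoms by environment: 2× C (D2) → match; 1× N (charge +1, D3) → no; 1× O (charge -1, D1) → no; 1× O (D1) → no; 1× S (D2) → no; 1× C (D1) → no.
That gives 2 matching atoms.

2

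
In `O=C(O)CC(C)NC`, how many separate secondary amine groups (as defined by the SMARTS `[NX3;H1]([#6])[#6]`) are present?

1

[NX3;H1]([#6])[#6] is the SMARTS for a secondary amine: a trivalent nitrogen with one H, bonded to two carbons.
Exactly one fragment in the molecule meets all constraints, giving 1 match.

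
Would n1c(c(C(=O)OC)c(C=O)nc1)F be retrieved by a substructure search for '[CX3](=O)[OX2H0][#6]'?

Yes

The pattern [CX3](=O)[OX2H0][#6] describes a carbonyl carbon bonded to an oxygen that is itself bonded to carbon (no H on that O) — an ester.
The molecule carries a methyl-ester group (-C(=O)OCH3), whose atoms satisfy every constraint of the query, so the pattern matches.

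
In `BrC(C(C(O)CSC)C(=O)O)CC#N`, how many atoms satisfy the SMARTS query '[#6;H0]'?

2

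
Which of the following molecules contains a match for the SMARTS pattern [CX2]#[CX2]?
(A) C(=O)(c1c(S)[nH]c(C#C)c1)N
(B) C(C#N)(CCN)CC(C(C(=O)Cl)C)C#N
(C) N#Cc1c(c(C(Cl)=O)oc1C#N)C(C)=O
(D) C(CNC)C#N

A

[CX2]#[CX2] describes a carbon-carbon triple bond (an alkyne).
(A) contains an ethynyl group (-C#CH), which satisfies every atom and bond constraint.
(B) has a nitrile (-C#N) but the triple bond is C#N, not C#C.
(C) has a nitrile (-C#N) but the triple bond is C#N, not C#C.
(D) has a nitrile (-C#N) but the triple bond is C#N, not C#C.
So the answer is (A).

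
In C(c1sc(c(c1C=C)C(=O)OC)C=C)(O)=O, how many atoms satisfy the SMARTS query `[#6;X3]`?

The query [#6;X3] means: any carbon (aromatic or not) with three total connections.
Check the 16 heavy atoms by environment: 1× s (aromatic, X2) → no; 4× c (aromatic, X3) → match; 6× C (X3) → match; 2× O (X1) → no; 2× O (X2) → no; 1× C (X4) → no.
Summing the matching environments: 4 + 6 = 10 matching atoms.

10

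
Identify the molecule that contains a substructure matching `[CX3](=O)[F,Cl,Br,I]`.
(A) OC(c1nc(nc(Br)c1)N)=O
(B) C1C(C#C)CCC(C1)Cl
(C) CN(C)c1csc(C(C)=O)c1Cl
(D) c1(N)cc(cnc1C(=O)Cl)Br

D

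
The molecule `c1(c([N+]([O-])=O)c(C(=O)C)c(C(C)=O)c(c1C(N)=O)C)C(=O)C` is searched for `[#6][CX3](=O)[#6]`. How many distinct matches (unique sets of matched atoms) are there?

3

[#6][CX3](=O)[#6] is the SMARTS for a ketone: a carbonyl carbon (no H) flanked by two carbons.
The molecule carries 3 separate instances of an acetyl/ketone group (-C(=O)CH3) meeting every constraint; each maps to a distinct set of atoms, giving 3 matches.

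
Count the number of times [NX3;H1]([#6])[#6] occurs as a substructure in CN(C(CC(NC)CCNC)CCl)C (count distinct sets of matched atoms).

[NX3;H1]([#6])[#6] is the SMARTS for a secondary amine: a trivalent nitrogen with one H, bonded to two carbons.
The molecule carries 2 separate instances of an N-methylamino group (-NHCH3) meeting every constraint; each maps to a distinct set of atoms, giving 2 matches.

2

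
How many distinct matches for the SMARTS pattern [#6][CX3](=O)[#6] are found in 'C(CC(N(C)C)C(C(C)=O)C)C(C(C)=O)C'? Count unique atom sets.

2

[#6][CX3](=O)[#6] is the SMARTS for a ketone: a carbonyl carbon (no H) flanked by two carbons.
The molecule carries 2 separate instances of an acetyl/ketone group (-C(=O)CH3) meeting every constraint; each maps to a distinct set of atoms, giving 2 matches.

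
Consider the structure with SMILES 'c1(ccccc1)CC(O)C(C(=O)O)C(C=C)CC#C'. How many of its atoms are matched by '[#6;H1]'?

The query [#6;H1] means: any carbon bearing exactly one hydrogen.
Check the 19 heavy atoms by environment: 3× C (H2) → no; 5× C (H1) → match; 1× c (aromatic, H0) → no; 5× c (aromatic, H1) → match; 2× C (H0) → no; 1× O (H0) → no; 2× O (H1) → no.
Summing the matching environments: 5 + 5 = 10 matching atoms.

10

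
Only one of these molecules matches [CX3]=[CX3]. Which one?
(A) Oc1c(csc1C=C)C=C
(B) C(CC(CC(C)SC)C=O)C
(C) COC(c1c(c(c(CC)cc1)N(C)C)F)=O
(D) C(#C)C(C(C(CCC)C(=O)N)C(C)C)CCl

[CX3]=[CX3] describes a non-aromatic C=C double bond between two sp2 carbons (an alkene).
(A) contains a vinyl group (-CH=CH2), which satisfies every atom and bond constraint.
(B) has an ethyl group (-CH2CH3) but its C-C bond is a single bond between CX4 carbons, not CX3=CX3.
(C) has an ethyl group (-CH2CH3) but its C-C bond is a single bond between CX4 carbons, not CX3=CX3.
(D) has an ethynyl group (-C#CH) but the C-C bond is a triple bond, not a double bond.
So the answer is (A).

A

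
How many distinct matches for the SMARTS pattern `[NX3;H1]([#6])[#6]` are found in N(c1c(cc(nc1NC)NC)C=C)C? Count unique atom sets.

[NX3;H1]([#6])[#6] is the SMARTS for a secondary amine: a trivalent nitrogen with one H, bonded to two carbons.
The molecule carries 3 separate instances of an N-methylamino group (-NHCH3) meeting every constraint; each maps to a distinct set of atoms, giving 3 matches.

3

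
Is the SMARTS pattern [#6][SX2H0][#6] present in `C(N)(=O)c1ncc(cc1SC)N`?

The pattern [#6][SX2H0][#6] describes an aliphatic sulfur bridging two carbons with no H on the sulfur — a thioether.
The molecule carries a methylthio ether (-SCH3), whose atoms satisfy every constraint of the query, so the pattern matches.

Yes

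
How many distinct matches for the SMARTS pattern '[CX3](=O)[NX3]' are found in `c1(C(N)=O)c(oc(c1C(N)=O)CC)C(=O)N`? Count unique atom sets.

3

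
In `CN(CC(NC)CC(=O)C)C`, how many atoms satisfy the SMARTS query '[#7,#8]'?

3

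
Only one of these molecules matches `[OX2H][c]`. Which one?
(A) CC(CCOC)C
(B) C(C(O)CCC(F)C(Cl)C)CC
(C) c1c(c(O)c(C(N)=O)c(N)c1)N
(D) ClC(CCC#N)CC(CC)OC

C

[OX2H][c] describes a hydroxyl oxygen attached to an aromatic carbon (a phenol).
(A) has a methoxy ether (-OCH3) but the oxygen has H0, not H1.
(B) has a hydroxyl group (-OH) but the -OH is on an aliphatic carbon, not an aromatic c.
(C) contains a hydroxyl group (-OH), which satisfies every atom and bond constraint.
(D) has a methoxy ether (-OCH3) but the oxygen has H0, not H1.
So the answer is (C).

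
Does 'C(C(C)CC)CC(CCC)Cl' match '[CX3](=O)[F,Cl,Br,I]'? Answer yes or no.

No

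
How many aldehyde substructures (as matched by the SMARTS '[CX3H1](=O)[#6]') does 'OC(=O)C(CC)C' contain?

0

[CX3H1](=O)[#6] is the SMARTS for an aldehyde: an sp2 carbon with one H, double-bonded to O and single-bonded to carbon.
The molecule has a carboxylic acid group (-C(=O)OH), but the carbonyl carbon has H0 and is bonded to O, not H1; nothing else fits, so there are 0 matches.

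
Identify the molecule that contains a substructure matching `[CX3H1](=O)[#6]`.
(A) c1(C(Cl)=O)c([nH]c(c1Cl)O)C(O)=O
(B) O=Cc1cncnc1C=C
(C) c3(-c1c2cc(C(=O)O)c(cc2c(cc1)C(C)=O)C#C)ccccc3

[CX3H1](=O)[#6] describes an sp2 carbon with one H, double-bonded to O and single-bonded to carbon (an aldehyde).
(A) has a carboxylic acid group (-C(=O)OH) but the carbonyl carbon has H0 and is bonded to O, not H1.
(B) contains an aldehyde (-CHO), which satisfies every atom and bond constraint.
(C) has an acetyl/ketone group (-C(=O)CH3) but the carbonyl carbon has H0 (two carbon neighbours), not H1.
So the answer is (B).

B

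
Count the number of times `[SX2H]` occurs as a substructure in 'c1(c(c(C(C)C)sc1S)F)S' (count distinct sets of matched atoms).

2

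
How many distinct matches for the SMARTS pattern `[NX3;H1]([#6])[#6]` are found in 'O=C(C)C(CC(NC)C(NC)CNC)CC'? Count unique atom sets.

[NX3;H1]([#6])[#6] is the SMARTS for a secondary amine: a trivalent nitrogen with one H, bonded to two carbons.
The molecule carries 3 separate instances of an N-methylamino group (-NHCH3) meeting every constraint; each maps to a distinct set of atoms, giving 3 matches.

3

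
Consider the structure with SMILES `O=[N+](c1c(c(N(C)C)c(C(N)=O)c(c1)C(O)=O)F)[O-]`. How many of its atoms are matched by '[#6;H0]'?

The query [#6;H0] means: any carbon with no attached hydrogen.
Check the 19 heavy atoms by environment: 5× c (aromatic, H0) → match; 1× c (aromatic, H1) → no; 1× F (H0) → no; 2× C (H0) → match; 3× O (H0) → no; 1× O (H1) → no; 1× N (H2) → no; 1× N (charge +1, H0) → no; 1× O (charge -1, H0) → no; 1× N (H0) → no; 2× C (H3) → no.
Summing the matching environments: 5 + 2 = 7 matching atoms.

7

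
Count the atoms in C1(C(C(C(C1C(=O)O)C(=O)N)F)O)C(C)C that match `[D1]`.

8

The query [D1] means: atom with exactly one heavy-atom neighbour (degree 1).
Check the 16 heavy atoms by environment: 8× C (D3) → no; 4× O (D1) → match; 1× N (D1) → match; 2× C (D1) → match; 1× F (D1) → match.
Summing the matching environments: 4 + 1 + 2 + 1 = 8 matching atoms.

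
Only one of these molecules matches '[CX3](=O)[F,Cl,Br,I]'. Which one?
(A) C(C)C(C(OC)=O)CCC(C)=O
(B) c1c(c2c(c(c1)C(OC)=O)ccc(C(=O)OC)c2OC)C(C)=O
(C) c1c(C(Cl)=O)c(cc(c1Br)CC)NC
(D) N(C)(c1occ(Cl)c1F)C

C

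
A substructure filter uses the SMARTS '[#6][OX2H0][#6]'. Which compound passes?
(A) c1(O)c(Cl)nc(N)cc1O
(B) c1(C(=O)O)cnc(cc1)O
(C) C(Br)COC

C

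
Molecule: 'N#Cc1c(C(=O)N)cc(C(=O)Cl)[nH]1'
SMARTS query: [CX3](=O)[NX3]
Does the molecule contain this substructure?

Yes

The pattern [CX3](=O)[NX3] describes a carbonyl carbon bonded to a trivalent nitrogen — an amide.
The molecule carries a primary amide (-C(=O)NH2), whose atoms satisfy every constraint of the query, so the pattern matches.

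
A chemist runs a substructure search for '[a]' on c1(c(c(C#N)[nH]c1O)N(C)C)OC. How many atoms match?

The query [a] means: a matches any aromatic atom.
Check the 13 heavy atoms by environment: 1× n (aromatic) → match; 4× c (aromatic) → match; 2× N → no; 4× C → no; 2× O → no.
Summing the matching environments: 1 + 4 = 5 matching atoms.

5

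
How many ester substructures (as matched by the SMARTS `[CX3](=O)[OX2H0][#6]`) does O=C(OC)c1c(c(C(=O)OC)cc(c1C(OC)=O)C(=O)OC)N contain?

4

[CX3](=O)[OX2H0][#6] is the SMARTS for an ester: a carbonyl carbon bonded to an oxygen that is itself bonded to carbon (no H on that O).
The molecule carries 4 separate instances of a methyl-ester group (-C(=O)OCH3) meeting every constraint; each maps to a distinct set of atoms, giving 4 matches.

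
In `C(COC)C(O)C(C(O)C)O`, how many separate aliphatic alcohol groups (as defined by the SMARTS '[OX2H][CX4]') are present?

[OX2H][CX4] is the SMARTS for an aliphatic alcohol: a hydroxyl oxygen bound to an sp3 (X4) carbon.
The molecule carries 3 separate instances of a hydroxyl group (-OH) meeting every constraint; each maps to a distinct set of atoms, giving 3 matches.

3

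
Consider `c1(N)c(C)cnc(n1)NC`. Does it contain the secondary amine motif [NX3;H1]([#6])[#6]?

Yes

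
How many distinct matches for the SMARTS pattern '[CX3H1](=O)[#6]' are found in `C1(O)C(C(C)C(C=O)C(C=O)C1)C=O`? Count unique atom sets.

[CX3H1](=O)[#6] is the SMARTS for an aldehyde: an sp2 carbon with one H, double-bonded to O and single-bonded to carbon.
The molecule carries 3 separate instances of an aldehyde (-CHO) meeting every constraint; each maps to a distinct set of atoms, giving 3 matches.

3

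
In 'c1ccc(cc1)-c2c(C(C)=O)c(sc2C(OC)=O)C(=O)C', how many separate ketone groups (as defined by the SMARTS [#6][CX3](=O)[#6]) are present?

2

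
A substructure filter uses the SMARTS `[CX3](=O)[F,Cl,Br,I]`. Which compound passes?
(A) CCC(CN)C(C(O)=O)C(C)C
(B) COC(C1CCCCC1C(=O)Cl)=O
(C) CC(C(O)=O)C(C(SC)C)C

B

[CX3](=O)[F,Cl,Br,I] describes a carbonyl carbon bonded to a halogen (an acyl halide).
(A) has a carboxylic acid group (-C(=O)OH) but the carbonyl is bonded to -OH, not to a halogen.
(B) contains an acyl chloride (-C(=O)Cl), which satisfies every atom and bond constraint.
(C) has a carboxylic acid group (-C(=O)OH) but the carbonyl is bonded to -OH, not to a halogen.
So the answer is (B).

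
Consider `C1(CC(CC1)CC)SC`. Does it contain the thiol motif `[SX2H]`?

The pattern [SX2H] describes an aliphatic sulfur with two connections, one being H — a thiol.
The closest candidate here is a methylthio ether (-SCH3), but the sulfur has H0 (bonded to two carbons), not H1. No other fragment satisfies the full query, so there is no match.

No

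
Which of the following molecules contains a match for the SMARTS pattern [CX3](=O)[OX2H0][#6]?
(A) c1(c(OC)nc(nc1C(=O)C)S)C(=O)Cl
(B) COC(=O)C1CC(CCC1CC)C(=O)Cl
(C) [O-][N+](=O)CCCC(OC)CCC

B

[CX3](=O)[OX2H0][#6] describes a carbonyl carbon bonded to an oxygen that is itself bonded to carbon (no H on that O) (an ester).
(A) has a methoxy ether (-OCH3) but the ether oxygen is not adjacent to a C=O carbon.
(B) contains a methyl-ester group (-C(=O)OCH3), which satisfies every atom and bond constraint.
(C) has a methoxy ether (-OCH3) but the ether oxygen is not adjacent to a C=O carbon.
So the answer is (B).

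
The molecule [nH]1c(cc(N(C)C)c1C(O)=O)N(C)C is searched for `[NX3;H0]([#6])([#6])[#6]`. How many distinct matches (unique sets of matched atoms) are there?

2

[NX3;H0]([#6])([#6])[#6] is the SMARTS for a tertiary amine: a trivalent nitrogen with no H, bonded to three carbons.
The molecule carries 2 separate instances of a dimethylamino group (-N(CH3)2) meeting every constraint; each maps to a distinct set of atoms, giving 2 matches.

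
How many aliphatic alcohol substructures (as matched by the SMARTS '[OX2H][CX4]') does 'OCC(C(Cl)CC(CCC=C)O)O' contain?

3

[OX2H][CX4] is the SMARTS for an aliphatic alcohol: a hydroxyl oxygen bound to an sp3 (X4) carbon.
The molecule carries 3 separate instances of a hydroxyl group (-OH) meeting every constraint; each maps to a distinct set of atoms, giving 3 matches.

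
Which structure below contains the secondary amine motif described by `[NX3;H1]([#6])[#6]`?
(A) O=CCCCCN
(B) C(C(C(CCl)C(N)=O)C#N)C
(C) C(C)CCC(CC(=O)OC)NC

[NX3;H1]([#6])[#6] describes a trivalent nitrogen with one H, bonded to two carbons (a secondary amine).
(A) has a primary amino group (-NH2) but the nitrogen has H2 and only one carbon neighbour.
(B) has a primary amide (-C(=O)NH2) but the -C(=O)NH2 nitrogen has H2, not H1.
(C) contains an N-methylamino group (-NHCH3), which satisfies every atom and bond constraint.
So the answer is (C).

C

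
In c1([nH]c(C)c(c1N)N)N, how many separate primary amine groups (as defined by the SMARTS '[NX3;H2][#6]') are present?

[NX3;H2][#6] is the SMARTS for a primary amine: a trivalent nitrogen with two H attached to carbon.
The molecule carries 3 separate instances of a primary amino group (-NH2) meeting every constraint; each maps to a distinct set of atoms, giving 3 matches.

3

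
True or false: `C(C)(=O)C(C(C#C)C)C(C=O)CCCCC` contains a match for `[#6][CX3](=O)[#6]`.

True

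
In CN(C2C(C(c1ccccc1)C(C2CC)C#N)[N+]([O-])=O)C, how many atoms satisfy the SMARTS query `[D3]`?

8

The query [D3] means: atom with exactly three heavy-atom neighbours.
Check the 21 heavy atoms by environment: 5× C (D3) → match; 2× C (D2) → no; 1× N (D1) → no; 1× N (charge +1, D3) → match; 1× O (charge -1, D1) → no; 1× O (D1) → no; 1× N (D3) → match; 3× C (D1) → no; 1× c (aromatic, D3) → match; 5× c (aromatic, D2) → no.
Summing the matching environments: 5 + 1 + 1 + 1 = 8 matching atoms.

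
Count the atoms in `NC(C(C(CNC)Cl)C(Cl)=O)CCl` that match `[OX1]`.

1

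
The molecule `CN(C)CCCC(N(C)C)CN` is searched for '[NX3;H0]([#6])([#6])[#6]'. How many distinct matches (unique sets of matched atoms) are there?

2

[NX3;H0]([#6])([#6])[#6] is the SMARTS for a tertiary amine: a trivalent nitrogen with no H, bonded to three carbons.
The molecule carries 2 separate instances of a dimethylamino group (-N(CH3)2) meeting every constraint; each maps to a distinct set of atoms, giving 2 matches.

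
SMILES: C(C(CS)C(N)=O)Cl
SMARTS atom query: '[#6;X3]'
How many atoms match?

1

The query [#6;X3] means: any carbon (aromatic or not) with three total connections.
Check the 8 heavy atoms by environment: 3× C (X4) → no; 1× Cl (X1) → no; 1× S (X2) → no; 1× C (X3) → match; 1× O (X1) → no; 1× N (X3) → no.
That gives 1 matching atom.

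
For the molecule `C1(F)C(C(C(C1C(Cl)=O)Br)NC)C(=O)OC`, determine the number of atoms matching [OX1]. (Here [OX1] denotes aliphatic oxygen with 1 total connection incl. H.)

The query [OX1] means: aliphatic oxygen with one total connection — typically a carbonyl =O or an oxide.
Check the 16 heavy atoms by environment: 7× C (X4) → no; 1× F (X1) → no; 2× C (X3) → no; 2× O (X1) → match; 1× Cl (X1) → no; 1× N (X3) → no; 1× Br (X1) → no; 1× O (X2) → no.
That gives 2 matching atoms.

2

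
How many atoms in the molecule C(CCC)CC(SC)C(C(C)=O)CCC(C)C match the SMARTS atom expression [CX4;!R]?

The query [CX4;!R] means: aliphatic carbon with four total connections, not in a ring.
Check the 17 heavy atoms by environment: 14× C (X4, acyclic) → match; 1× C (X3, acyclic) → no; 1× O (X1, acyclic) → no; 1× S (X2, acyclic) → no.
That gives 14 matching atoms.

14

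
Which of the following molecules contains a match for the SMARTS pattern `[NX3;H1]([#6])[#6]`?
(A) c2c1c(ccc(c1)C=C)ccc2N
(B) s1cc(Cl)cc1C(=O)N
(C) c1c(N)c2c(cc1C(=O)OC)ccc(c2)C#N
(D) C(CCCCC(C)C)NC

D

[NX3;H1]([#6])[#6] describes a trivalent nitrogen with one H, bonded to two carbons (a secondary amine).
(A) has a primary amino group (-NH2) but the nitrogen has H2 and only one carbon neighbour.
(B) has a primary amide (-C(=O)NH2) but the -C(=O)NH2 nitrogen has H2, not H1.
(C) has a primary amino group (-NH2) but the nitrogen has H2 and only one carbon neighbour.
(D) contains an N-methylamino group (-NHCH3), which satisfies every atom and bond constraint.
So the answer is (D).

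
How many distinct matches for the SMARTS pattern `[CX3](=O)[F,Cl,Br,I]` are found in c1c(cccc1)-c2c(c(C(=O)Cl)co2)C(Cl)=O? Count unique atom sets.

[CX3](=O)[F,Cl,Br,I] is the SMARTS for an acyl halide: a carbonyl carbon bonded to a halogen.
The molecule carries 2 separate instances of an acyl chloride (-C(=O)Cl) meeting every constraint; each maps to a distinct set of atoms, giving 2 matches.

2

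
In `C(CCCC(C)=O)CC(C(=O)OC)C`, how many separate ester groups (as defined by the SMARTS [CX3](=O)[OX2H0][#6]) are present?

1

[CX3](=O)[OX2H0][#6] is the SMARTS for an ester: a carbonyl carbon bonded to an oxygen that is itself bonded to carbon (no H on that O).
Exactly one fragment in the molecule meets all constraints, giving 1 match.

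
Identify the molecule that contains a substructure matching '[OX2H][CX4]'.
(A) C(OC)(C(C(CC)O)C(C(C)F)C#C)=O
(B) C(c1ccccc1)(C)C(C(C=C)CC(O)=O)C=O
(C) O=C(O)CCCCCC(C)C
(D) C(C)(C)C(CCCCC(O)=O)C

[OX2H][CX4] describes a hydroxyl oxygen bound to an sp3 (X4) carbon (an aliphatic alcohol).
(A) contains a hydroxyl group (-OH), which satisfies every atom and bond constraint.
(B) has a carboxylic acid group (-C(=O)OH) but the -OH is on a CX3 carbonyl carbon, not a CX4 carbon.
(C) has a carboxylic acid group (-C(=O)OH) but the -OH is on a CX3 carbonyl carbon, not a CX4 carbon.
(D) has a carboxylic acid group (-C(=O)OH) but the -OH is on a CX3 carbonyl carbon, not a CX4 carbon.
So the answer is (A).

A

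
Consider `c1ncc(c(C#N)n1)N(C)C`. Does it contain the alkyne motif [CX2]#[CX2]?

No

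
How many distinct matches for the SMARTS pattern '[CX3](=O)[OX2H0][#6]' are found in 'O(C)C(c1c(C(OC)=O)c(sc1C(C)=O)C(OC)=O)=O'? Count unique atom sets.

3

[CX3](=O)[OX2H0][#6] is the SMARTS for an ester: a carbonyl carbon bonded to an oxygen that is itself bonded to carbon (no H on that O).
The molecule carries 3 separate instances of a methyl-ester group (-C(=O)OCH3) meeting every constraint; each maps to a distinct set of atoms, giving 3 matches.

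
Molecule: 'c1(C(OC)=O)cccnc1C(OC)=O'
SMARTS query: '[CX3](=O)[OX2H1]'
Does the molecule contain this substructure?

The pattern [CX3](=O)[OX2H1] describes an sp2 carbon double-bonded to O and single-bonded to an -OH oxygen — a carboxylic acid.
The closest candidate here is a methyl-ester group (-C(=O)OCH3), but the singly-bonded O has no H (OX2H0, not OX2H1). No other fragment satisfies the full query, so there is no match.

No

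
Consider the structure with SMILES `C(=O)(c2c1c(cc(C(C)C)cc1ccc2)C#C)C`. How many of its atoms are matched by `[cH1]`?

5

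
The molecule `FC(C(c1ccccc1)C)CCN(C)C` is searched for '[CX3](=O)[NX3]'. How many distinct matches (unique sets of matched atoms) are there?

[CX3](=O)[NX3] is the SMARTS for an amide: a carbonyl carbon bonded to a trivalent nitrogen.
No fragment in the molecule satisfies every constraint, giving 0 matches.

0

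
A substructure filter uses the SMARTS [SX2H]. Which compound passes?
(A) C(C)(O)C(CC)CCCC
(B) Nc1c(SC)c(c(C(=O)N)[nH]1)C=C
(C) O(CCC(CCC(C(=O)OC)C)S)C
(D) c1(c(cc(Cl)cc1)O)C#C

C

[SX2H] describes an aliphatic sulfur with two connections, one being H (a thiol).
(A) has a hydroxyl group (-OH) but it is an -OH, not an -SH.
(B) has a methylthio ether (-SCH3) but the sulfur has H0 (bonded to two carbons), not H1.
(C) contains a thiol (-SH), which satisfies every atom and bond constraint.
(D) has a hydroxyl group (-OH) but it is an -OH, not an -SH.
So the answer is (C).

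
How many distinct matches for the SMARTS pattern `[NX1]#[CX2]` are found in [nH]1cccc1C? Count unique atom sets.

[NX1]#[CX2] is the SMARTS for a nitrile: a nitrogen triple-bonded to a two-connected carbon.
No fragment in the molecule satisfies every constraint, giving 0 matches.

0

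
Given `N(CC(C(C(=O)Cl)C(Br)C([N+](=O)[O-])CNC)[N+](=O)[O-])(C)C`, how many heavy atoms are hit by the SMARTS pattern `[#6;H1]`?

4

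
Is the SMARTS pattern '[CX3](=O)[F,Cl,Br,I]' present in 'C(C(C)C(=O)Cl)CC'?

The pattern [CX3](=O)[F,Cl,Br,I] describes a carbonyl carbon bonded to a halogen — an acyl halide.
The molecule carries an acyl chloride (-C(=O)Cl), whose atoms satisfy every constraint of the query, so the pattern matches.

Yes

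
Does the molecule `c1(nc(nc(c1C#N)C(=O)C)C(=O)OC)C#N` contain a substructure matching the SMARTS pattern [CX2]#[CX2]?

No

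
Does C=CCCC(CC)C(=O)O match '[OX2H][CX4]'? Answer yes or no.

The pattern [OX2H][CX4] describes a hydroxyl oxygen bound to an sp3 (X4) carbon — an aliphatic alcohol.
The closest candidate here is a carboxylic acid group (-C(=O)OH), but the -OH is on a CX3 carbonyl carbon, not a CX4 carbon. No other fragment satisfies the full query, so there is no match.

No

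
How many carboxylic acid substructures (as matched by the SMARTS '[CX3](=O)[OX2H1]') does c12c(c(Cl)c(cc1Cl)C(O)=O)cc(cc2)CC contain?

[CX3](=O)[OX2H1] is the SMARTS for a carboxylic acid: an sp2 carbon double-bonded to O and single-bonded to an -OH oxygen.
Exactly one fragment in the molecule meets all constraints, giving 1 match.

1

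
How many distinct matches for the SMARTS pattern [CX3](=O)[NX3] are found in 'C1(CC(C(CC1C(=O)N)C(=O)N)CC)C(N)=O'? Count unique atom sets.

[CX3](=O)[NX3] is the SMARTS for an amide: a carbonyl carbon bonded to a trivalent nitrogen.
The molecule carries 3 separate instances of a primary amide (-C(=O)NH2) meeting every constraint; each maps to a distinct set of atoms, giving 3 matches.

3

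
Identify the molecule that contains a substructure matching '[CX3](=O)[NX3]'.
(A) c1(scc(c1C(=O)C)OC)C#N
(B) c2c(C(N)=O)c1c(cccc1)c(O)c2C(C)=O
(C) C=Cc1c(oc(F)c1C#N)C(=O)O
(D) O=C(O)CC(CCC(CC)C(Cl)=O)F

[CX3](=O)[NX3] describes a carbonyl carbon bonded to a trivalent nitrogen (an amide).
(A) has a nitrile (-C#N) but the nitrile N is NX1 (triple-bonded), not NX3.
(B) contains a primary amide (-C(=O)NH2), which satisfies every atom and bond constraint.
(C) has a nitrile (-C#N) but the nitrile N is NX1 (triple-bonded), not NX3.
(D) has a carboxylic acid group (-C(=O)OH) but the carbonyl is bonded to O, not to an NX3 nitrogen.
So the answer is (B).

B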